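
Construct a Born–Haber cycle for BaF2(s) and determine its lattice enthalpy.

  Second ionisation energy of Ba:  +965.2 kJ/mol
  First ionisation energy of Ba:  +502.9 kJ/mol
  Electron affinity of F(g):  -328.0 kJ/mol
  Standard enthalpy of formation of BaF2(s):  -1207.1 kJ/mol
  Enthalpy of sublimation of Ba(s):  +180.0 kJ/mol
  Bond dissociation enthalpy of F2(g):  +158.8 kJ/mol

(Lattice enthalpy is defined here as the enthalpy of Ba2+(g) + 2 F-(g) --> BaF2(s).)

ΔHf° = 1·ΔHsub + 1·(ΣIE) + 1·D(F2) + 2·EA + U
-1207.1 = 1·(+180.0) + 1·(+1468.1) + 1·(+158.8) + 2·(-328.0) + U
U = -1207.1 − (+1150.9) = -2358.0 kJ/mol

U = -2358.0 kJ/mol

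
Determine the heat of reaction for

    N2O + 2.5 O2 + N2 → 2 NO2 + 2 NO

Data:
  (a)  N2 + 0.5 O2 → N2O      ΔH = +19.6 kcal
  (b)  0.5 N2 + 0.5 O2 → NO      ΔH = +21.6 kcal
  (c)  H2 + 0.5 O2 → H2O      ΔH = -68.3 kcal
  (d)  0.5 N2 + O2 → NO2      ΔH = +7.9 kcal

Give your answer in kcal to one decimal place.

(a) reversed: -19.6 kcal
(b) × 2: (2)·(+21.6) = +43.2 kcal
(c): not needed.
(d) × 2: (2)·(+7.9) = +15.8 kcal
ΔH = (-19.6) + (+43.2) + (+15.8) = 39.4 kcal

ΔH = 39.4 kcal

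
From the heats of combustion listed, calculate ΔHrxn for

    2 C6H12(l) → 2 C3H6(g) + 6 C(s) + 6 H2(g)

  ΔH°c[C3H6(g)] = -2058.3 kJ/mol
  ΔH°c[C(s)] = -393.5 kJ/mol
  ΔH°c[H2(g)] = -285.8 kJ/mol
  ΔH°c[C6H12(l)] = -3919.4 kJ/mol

Using ΔH = Σ nΔHc°(reactants) − Σ nΔHc°(products):
= [2·(-3919.4)] − [2·(-2058.3) + 6·(-393.5) + 6·(-285.8)]
= 353.6 kJ/mol

ΔHrxn = 353.6 kJ/mol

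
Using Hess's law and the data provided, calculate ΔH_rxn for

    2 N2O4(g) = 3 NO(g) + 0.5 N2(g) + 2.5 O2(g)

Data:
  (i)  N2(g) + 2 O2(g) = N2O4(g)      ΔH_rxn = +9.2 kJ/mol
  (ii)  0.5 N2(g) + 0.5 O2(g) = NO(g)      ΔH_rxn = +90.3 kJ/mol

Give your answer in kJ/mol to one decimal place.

ΔH_rxn = 252.5 kJ/mol

(i) reversed and × 2 (reverse to put N2O4(g) on the reactant side; ×2 to match 2 N2O4(g) in the target): (-2)·(+9.2) = -18.4 kJ/mol
(ii) × 3 (×3 to match 3 NO(g) in the target): (3)·(+90.3) = +270.9 kJ/mol
Combining the equations, ΔH_rxn = (-18.4) + (+270.9) = 252.5 kJ/mol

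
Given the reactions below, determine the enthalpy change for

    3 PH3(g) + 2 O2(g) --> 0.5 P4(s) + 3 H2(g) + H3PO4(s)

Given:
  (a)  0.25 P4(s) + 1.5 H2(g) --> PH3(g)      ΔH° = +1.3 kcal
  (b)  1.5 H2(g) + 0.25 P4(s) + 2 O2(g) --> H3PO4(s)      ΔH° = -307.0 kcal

(a) reversed and × 3 (PH3(g) must end up as a reactant; ×3 to match 3 PH3(g) in the target): (-3)·(+1.3) = -3.9 kcal
(b) as written (H3PO4(s) already on the product side): -307.0 kcal
Summing the manipulated equations, ΔH° = (-3.9) + (-307.0) = -310.9 kcal

ΔH° = -310.9 kcal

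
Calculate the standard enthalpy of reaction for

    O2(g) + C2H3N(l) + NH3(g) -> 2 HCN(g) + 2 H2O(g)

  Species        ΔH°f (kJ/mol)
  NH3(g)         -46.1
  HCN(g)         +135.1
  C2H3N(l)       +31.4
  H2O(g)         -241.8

ΔHrxn = -198.7 kJ/mol

Products: 2·(+135.1) + 2·(-241.8) = -213.4
Reactants: 1·(+0.0) + 1·(+31.4) + 1·(-46.1) = -14.7
ΔHrxn = (-213.4) − (-14.7) = -198.7 kJ/mol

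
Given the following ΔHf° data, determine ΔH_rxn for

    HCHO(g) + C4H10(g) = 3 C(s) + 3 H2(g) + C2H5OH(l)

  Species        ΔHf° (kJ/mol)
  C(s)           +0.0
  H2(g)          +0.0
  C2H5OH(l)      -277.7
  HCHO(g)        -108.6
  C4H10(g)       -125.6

ΔH_rxn = -43.5 kJ/mol

ΔH°rxn = Σ nΔHf°(products) − Σ nΔHf°(reactants).
Products: 3·(+0.0) + 3·(+0.0) + 1·(-277.7) = -277.7
Reactants: 1·(-108.6) + 1·(-125.6) = -234.2
ΔH_rxn = (-277.7) − (-234.2) = -43.5 kJ/mol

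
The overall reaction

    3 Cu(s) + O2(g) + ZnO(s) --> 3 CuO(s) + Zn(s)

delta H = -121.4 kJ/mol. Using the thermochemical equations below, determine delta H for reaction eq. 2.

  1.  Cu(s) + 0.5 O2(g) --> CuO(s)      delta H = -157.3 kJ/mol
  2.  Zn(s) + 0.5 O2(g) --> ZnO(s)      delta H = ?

eq. 1 × 3 (scale by 3 for the 3 CuO(s)): (3)·(-157.3) = -471.9 kJ/mol
eq. 2 reversed (ZnO(s) must end up as a reactant): contributes −x
-121.4 = (-471.9) − x
x = (-121.4 − (-471.9)) / (-1) = -350.5 kJ/mol

delta H = -350.5 kJ/mol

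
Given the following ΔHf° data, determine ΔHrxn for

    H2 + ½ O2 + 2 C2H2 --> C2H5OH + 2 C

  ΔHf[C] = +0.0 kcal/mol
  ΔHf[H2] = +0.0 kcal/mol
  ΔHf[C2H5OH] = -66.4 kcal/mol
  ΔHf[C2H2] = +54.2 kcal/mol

ΔHrxn = -174.8 kcal/mol

Products: 1·(-66.4) + 2·(+0.0) = -66.4
Reactants: 1·(+0.0) + 1/2·(+0.0) + 2·(+54.2) = +108.4
ΔHrxn = (-66.4) − (+108.4) = -174.8 kcal/mol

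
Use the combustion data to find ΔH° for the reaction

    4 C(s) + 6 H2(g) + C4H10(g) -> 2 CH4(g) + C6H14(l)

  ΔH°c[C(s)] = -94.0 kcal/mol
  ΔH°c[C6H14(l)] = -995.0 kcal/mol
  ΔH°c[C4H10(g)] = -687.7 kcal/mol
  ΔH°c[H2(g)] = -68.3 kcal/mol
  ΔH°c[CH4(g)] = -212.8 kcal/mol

Using ΔH = Σ nΔHc°(reactants) − Σ nΔHc°(products):
= [4·(-94.0) + 6·(-68.3) + 1·(-687.7)] − [2·(-212.8) + 1·(-995.0)]
= -52.9 kcal/mol

ΔH° = -52.9 kcal/mol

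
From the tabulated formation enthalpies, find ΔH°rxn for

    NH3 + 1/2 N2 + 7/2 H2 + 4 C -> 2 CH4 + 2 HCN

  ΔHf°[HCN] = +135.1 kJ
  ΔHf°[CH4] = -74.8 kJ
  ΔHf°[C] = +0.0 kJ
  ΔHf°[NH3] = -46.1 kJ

Products: 2·(-74.8) + 2·(+135.1) = +120.6
Reactants: 1·(-46.1) + 1/2·(+0.0) + 7/2·(+0.0) + 4·(+0.0) = -46.1
ΔH°rxn = (+120.6) − (-46.1) = 166.7 kJ

ΔH°rxn = 166.7 kJ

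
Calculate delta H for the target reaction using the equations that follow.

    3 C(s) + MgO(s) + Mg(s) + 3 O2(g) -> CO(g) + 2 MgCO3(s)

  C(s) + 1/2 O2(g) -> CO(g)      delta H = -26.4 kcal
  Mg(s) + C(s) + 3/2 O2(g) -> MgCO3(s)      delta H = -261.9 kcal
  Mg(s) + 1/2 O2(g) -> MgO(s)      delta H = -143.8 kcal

delta H = -406.4 kcal

equation 1 as written (CO(g) already on the product side): -26.4 kcal
equation 2 × 2 (scale by 2 for the 2 MgCO3(s)): (2)·(-261.9) = -523.8 kcal
equation 3 reversed (MgO(s) must end up as a reactant): +143.8 kcal
delta H = (1)·(-26.4) + (2)·(-261.9) + (-1)·(-143.8) = -406.4 kcal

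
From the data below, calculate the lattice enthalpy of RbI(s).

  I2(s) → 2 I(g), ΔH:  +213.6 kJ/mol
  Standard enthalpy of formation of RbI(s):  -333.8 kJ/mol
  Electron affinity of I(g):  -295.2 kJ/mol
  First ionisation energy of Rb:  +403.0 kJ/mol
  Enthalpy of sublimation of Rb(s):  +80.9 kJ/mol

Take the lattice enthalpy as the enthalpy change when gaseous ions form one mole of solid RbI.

ΔHf° = 1·ΔHsub + 1·(ΣIE) + 1/2·D(I2) + 1·EA + U
-333.8 = 1·(+80.9) + 1·(+403.0) + 1/2·(+213.6) + 1·(-295.2) + U
U = -333.8 − (+295.5) = -629.3 kJ/mol

U = -629.3 kJ/mol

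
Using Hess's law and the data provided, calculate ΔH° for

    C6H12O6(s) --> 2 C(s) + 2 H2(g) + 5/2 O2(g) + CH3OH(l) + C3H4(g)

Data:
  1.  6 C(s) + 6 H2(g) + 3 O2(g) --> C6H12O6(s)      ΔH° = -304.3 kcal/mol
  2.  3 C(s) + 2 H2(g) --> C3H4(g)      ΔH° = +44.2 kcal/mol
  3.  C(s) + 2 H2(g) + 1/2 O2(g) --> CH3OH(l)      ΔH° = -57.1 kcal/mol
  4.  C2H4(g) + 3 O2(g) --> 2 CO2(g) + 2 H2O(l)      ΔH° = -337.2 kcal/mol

eq. 1 reversed (reverse to put C6H12O6(s) on the reactant side): +304.3 kcal/mol
eq. 2 as written (C3H4(g) already on the product side): +44.2 kcal/mol
eq. 3 as written (CH3OH(l) already on the product side): -57.1 kcal/mol
eq. 4: not needed (H2O(l) appears nowhere else).
Since enthalpy is a state function, ΔH° = (-1)·(-304.3) + (1)·(+44.2) + (1)·(-57.1) = 291.4 kcal/mol

ΔH° = 291.4 kcal/mol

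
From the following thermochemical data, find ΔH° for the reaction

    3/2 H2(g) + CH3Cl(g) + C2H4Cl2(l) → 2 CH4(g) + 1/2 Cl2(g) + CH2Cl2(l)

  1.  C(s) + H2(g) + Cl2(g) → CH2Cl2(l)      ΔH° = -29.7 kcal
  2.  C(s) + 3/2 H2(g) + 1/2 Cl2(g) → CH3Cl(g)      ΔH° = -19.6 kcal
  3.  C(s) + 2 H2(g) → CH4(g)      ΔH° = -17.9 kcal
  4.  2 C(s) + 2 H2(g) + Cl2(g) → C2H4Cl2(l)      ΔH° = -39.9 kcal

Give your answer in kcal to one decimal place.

eq. 1 as written: -29.7 kcal
eq. 2 reversed: +19.6 kcal
eq. 3 × 2: (2)·(-17.9) = -35.8 kcal
eq. 4 reversed: +39.9 kcal
Summing the manipulated equations, ΔH° = (1)·(-29.7) + (-1)·(-19.6) + (2)·(-17.9) + (-1)·(-39.9) = -6.0 kcal

ΔH° = -6.0 kcal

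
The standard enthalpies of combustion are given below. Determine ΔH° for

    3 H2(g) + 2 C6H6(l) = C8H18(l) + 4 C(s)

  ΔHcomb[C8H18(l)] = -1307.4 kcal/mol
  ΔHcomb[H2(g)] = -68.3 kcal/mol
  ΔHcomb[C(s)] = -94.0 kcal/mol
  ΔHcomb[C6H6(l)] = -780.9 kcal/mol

ΔH° = -83.3 kcal/mol

Using ΔH = Σ nΔHc°(reactants) − Σ nΔHc°(products):
= [3·(-68.3) + 2·(-780.9)] − [1·(-1307.4) + 4·(-94.0)]
= -83.3 kcal/mol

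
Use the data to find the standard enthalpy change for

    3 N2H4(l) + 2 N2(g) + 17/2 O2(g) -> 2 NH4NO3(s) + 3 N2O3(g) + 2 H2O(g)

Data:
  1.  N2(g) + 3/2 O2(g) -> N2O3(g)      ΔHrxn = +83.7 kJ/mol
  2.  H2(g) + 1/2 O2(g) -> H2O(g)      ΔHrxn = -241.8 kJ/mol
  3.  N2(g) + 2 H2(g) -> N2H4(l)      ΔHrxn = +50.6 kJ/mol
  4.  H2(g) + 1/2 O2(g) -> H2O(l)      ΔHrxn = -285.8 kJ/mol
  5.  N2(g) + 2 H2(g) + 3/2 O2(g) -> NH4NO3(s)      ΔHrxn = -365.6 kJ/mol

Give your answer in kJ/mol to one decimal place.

eq. 1 × 3 (scale by 3 for the 3 N2O3(g)): (3)·(+83.7) = +251.1 kJ/mol
eq. 2 × 2 (×2 to match 2 H2O(g) in the target): (2)·(-241.8) = -483.6 kJ/mol
eq. 3 reversed and × 3 (N2H4(l) must end up as a reactant; scale by 3 for the 3 N2H4(l)): (-3)·(+50.6) = -151.8 kJ/mol
eq. 4: not needed (H2O(l) appears nowhere else).
eq. 5 × 2 (×2 to match 2 NH4NO3(s) in the target): (2)·(-365.6) = -731.2 kJ/mol
Summing the manipulated equations, ΔHrxn = (+251.1) + (-483.6) + (-151.8) + (-731.2) = -1115.5 kJ/mol

ΔHrxn = -1115.5 kJ/mol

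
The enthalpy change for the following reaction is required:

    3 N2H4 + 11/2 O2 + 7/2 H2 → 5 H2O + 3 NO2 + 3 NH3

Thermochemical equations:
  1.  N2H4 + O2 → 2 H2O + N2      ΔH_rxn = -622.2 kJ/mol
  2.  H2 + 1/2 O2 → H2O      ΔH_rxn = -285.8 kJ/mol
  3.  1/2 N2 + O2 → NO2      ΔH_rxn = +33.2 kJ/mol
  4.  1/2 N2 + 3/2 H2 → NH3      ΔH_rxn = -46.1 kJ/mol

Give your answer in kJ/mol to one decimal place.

ΔH_rxn = -1619.5 kJ/mol

eq. 1 × 3: (3)·(-622.2) = -1866.6 kJ/mol
eq. 2 reversed: +285.8 kJ/mol
eq. 3 × 3: (3)·(+33.2) = +99.6 kJ/mol
eq. 4 × 3: (3)·(-46.1) = -138.3 kJ/mol
ΔH_rxn = (3)·(-622.2) + (-1)·(-285.8) + (3)·(+33.2) + (3)·(-46.1) = -1619.5 kJ/mol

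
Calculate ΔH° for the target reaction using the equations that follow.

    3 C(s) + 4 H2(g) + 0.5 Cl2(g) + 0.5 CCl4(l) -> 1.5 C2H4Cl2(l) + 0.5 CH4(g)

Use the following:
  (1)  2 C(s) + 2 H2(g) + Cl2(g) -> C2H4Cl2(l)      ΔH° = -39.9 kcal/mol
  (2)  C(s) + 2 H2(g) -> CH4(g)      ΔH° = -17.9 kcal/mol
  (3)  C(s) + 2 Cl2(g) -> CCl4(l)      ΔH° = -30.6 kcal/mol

(1) × 3/2: (3/2)·(-39.9) = -59.85 kcal/mol
(2) × 1/2: (1/2)·(-17.9) = -8.95 kcal/mol
(3) reversed and × 1/2: (-1/2)·(-30.6) = +15.3 kcal/mol
Summing the manipulated equations, ΔH° = (-59.85) + (-8.95) + (+15.3) = -53.5 kcal/mol

ΔH° = -53.5 kcal/mol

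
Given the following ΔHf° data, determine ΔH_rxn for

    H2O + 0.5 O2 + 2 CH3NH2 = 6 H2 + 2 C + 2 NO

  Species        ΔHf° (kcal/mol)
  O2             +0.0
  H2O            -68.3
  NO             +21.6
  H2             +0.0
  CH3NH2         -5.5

ΔH_rxn = 122.5 kcal/mol

ΔH°rxn = Σ nΔHf°(products) − Σ nΔHf°(reactants).
Products: 6·(+0.0) + 2·(+0.0) + 2·(+21.6) = +43.2
Reactants: 1·(-68.3) + 1/2·(+0.0) + 2·(-5.5) = -79.3
ΔH_rxn = (+43.2) − (-79.3) = 122.5 kcal/mol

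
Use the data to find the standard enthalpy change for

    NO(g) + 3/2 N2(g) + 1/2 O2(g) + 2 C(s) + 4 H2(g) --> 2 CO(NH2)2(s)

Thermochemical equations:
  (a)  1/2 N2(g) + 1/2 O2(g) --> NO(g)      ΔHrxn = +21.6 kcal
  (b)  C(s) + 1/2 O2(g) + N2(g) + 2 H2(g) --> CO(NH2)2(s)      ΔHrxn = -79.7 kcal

ΔHrxn = -181.0 kcal

(a) reversed: -21.6 kcal
(b) × 2: (2)·(-79.7) = -159.4 kcal
Since enthalpy is a state function, ΔHrxn = (-1)·(+21.6) + (2)·(-79.7) = -181.0 kcal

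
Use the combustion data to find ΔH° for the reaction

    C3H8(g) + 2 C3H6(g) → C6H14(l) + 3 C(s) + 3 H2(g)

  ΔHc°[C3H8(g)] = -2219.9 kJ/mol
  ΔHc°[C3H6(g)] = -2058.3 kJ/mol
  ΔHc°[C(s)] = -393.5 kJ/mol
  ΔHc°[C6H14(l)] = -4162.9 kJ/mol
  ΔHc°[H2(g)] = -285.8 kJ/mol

Using ΔH = Σ nΔHc°(reactants) − Σ nΔHc°(products):
= [1·(-2219.9) + 2·(-2058.3)] − [1·(-4162.9) + 3·(-393.5) + 3·(-285.8)]
= -135.7 kJ/mol

ΔH° = -135.7 kJ/mol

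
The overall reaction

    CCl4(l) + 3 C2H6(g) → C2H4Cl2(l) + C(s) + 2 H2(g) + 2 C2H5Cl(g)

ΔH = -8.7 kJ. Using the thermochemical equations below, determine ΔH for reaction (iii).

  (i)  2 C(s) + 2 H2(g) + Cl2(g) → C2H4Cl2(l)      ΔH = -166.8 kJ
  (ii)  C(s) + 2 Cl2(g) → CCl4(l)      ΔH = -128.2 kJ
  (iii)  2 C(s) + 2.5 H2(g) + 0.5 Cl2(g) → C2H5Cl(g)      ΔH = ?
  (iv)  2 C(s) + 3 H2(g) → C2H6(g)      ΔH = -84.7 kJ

(i) as written (C2H4Cl2(l) already on the product side): -166.8 kJ
(ii) reversed (reverse to put CCl4(l) on the reactant side): +128.2 kJ
(iii) × 2 (scale by 2 for the 2 C2H5Cl(g)): contributes 2·x
(iv) reversed and × 3 (reverse to put C2H6(g) on the reactant side; ×3 to match 3 C2H6(g) in the target): (-3)·(-84.7) = +254.1 kJ
-8.7 = (-166.8) + (+128.2) + (+254.1) + 2·x
x = (-8.7 − (+215.5)) / (2) = -112.1 kJ

ΔH = -112.1 kJ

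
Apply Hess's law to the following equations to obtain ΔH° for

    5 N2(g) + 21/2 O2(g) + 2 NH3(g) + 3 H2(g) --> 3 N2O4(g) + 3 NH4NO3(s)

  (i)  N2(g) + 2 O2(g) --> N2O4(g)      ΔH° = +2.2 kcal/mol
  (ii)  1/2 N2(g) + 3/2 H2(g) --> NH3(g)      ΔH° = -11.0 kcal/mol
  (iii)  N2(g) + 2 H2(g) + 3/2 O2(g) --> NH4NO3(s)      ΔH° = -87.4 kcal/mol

ΔH° = -233.6 kcal/mol

(i) × 3: (3)·(+2.2) = +6.6 kcal/mol
(ii) reversed and × 2: (-2)·(-11.0) = +22.0 kcal/mol
(iii) × 3: (3)·(-87.4) = -262.2 kcal/mol
Since enthalpy is a state function, ΔH° = (3)·(+2.2) + (-2)·(-11.0) + (3)·(-87.4) = -233.6 kcal/mol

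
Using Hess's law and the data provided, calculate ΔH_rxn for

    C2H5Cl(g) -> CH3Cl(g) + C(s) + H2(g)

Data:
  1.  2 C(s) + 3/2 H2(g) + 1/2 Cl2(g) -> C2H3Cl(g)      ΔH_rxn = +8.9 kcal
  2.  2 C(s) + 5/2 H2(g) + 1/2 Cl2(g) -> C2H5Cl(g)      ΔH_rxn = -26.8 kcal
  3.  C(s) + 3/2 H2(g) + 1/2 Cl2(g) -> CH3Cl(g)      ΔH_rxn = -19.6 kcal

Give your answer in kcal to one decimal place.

ΔH_rxn = 7.2 kcal

eq. 1: not needed (C2H3Cl(g) appears nowhere else).
eq. 2 reversed (reverse to put C2H5Cl(g) on the reactant side): +26.8 kcal
eq. 3 as written (CH3Cl(g) already on the product side): -19.6 kcal
ΔH_rxn = (+26.8) + (-19.6) = 7.2 kcal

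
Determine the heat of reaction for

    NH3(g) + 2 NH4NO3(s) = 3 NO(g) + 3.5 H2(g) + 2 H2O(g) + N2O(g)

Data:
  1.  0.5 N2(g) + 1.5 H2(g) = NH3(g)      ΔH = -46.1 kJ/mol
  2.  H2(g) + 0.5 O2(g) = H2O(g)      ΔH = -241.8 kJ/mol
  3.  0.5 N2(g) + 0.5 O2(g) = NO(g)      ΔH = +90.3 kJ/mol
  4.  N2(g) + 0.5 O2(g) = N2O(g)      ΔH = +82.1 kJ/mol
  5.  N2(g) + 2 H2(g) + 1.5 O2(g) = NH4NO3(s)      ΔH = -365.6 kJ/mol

eq. 1 reversed: +46.1 kJ/mol
eq. 2 × 2: (2)·(-241.8) = -483.6 kJ/mol
eq. 3 × 3: (3)·(+90.3) = +270.9 kJ/mol
eq. 4 as written: +82.1 kJ/mol
eq. 5 reversed and × 2: (-2)·(-365.6) = +731.2 kJ/mol
By Hess's law, ΔH = (-1)·(-46.1) + (2)·(-241.8) + (3)·(+90.3) + (1)·(+82.1) + (-2)·(-365.6) = 646.7 kJ/mol

ΔH = 646.7 kJ/mol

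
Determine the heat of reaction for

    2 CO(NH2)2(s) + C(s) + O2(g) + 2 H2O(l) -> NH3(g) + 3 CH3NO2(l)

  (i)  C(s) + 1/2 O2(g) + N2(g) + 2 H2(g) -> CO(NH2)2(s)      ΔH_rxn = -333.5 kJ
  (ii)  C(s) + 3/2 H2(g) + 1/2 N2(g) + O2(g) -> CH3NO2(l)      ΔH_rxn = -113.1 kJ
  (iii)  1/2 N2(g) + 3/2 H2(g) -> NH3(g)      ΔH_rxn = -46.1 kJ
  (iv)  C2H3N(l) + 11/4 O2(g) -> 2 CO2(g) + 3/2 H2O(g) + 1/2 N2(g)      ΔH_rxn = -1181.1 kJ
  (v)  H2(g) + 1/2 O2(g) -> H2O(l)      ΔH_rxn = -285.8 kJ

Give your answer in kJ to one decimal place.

(i) reversed and × 2: (-2)·(-333.5) = +667.0 kJ
(ii) × 3: (3)·(-113.1) = -339.3 kJ
(iii) as written: -46.1 kJ
(iv): not needed.
(v) reversed and × 2: (-2)·(-285.8) = +571.6 kJ
ΔH_rxn = (+667.0) + (-339.3) + (-46.1) + (+571.6) = 853.2 kJ

ΔH_rxn = 853.2 kJ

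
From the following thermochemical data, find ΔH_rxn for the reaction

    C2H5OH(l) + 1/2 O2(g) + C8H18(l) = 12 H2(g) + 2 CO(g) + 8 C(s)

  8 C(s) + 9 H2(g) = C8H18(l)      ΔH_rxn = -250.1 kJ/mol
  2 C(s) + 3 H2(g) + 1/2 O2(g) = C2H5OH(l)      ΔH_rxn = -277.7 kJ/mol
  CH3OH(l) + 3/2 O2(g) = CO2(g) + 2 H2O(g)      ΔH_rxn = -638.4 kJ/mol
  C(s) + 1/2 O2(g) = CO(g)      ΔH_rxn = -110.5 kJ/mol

equation 1 reversed: +250.1 kJ/mol
equation 2 reversed: +277.7 kJ/mol
equation 3: not needed.
equation 4 × 2: (2)·(-110.5) = -221.0 kJ/mol
ΔH_rxn = (+250.1) + (+277.7) + (-221.0) = 306.8 kJ/mol

ΔH_rxn = 306.8 kJ/mol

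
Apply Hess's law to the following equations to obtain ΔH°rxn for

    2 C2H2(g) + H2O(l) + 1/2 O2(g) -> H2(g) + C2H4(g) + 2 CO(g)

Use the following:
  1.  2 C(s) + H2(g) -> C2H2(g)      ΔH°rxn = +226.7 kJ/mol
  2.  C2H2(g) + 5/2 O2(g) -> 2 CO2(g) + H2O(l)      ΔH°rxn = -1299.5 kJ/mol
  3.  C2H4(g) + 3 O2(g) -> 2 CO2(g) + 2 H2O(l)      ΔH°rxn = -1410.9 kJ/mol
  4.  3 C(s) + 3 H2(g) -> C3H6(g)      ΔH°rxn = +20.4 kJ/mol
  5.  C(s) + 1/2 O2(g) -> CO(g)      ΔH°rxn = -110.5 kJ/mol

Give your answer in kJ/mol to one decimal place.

ΔH°rxn = -336.3 kJ/mol

eq. 1 reversed: -226.7 kJ/mol
eq. 2 as written: -1299.5 kJ/mol
eq. 3 reversed (reverse to put C2H4(g) on the product side): +1410.9 kJ/mol
eq. 4: not needed (C3H6(g) appears nowhere else).
eq. 5 × 2 (scale by 2 for the 2 CO(g)): (2)·(-110.5) = -221.0 kJ/mol
Since enthalpy is a state function, ΔH°rxn = (-226.7) + (-1299.5) + (+1410.9) + (-221.0) = -336.3 kJ/mol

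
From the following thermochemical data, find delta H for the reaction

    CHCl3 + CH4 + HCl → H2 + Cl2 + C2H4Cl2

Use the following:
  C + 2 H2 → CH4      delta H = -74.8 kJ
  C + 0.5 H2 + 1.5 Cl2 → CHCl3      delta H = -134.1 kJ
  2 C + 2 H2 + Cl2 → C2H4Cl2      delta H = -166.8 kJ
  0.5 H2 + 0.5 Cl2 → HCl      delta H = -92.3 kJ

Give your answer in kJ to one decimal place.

equation 1 reversed (CH4 must end up as a reactant): +74.8 kJ
equation 2 reversed (CHCl3 must end up as a reactant): +134.1 kJ
equation 3 as written (C2H4Cl2 already on the product side): -166.8 kJ
equation 4 reversed (HCl must end up as a reactant): +92.3 kJ
delta H = (-1)·(-74.8) + (-1)·(-134.1) + (1)·(-166.8) + (-1)·(-92.3) = 134.4 kJ

delta H = 134.4 kJ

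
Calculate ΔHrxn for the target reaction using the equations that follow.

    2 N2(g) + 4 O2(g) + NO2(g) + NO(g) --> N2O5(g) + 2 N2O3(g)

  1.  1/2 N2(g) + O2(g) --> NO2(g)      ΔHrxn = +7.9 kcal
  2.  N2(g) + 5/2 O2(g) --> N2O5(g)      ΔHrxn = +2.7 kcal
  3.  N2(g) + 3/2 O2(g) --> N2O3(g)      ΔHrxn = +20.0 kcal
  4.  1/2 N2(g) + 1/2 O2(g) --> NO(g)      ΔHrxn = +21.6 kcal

eq. 1 reversed: -7.9 kcal
eq. 2 as written: +2.7 kcal
eq. 3 × 2: (2)·(+20.0) = +40.0 kcal
eq. 4 reversed: -21.6 kcal
Since enthalpy is a state function, ΔHrxn = (-1)·(+7.9) + (1)·(+2.7) + (2)·(+20.0) + (-1)·(+21.6) = 13.2 kcal

ΔHrxn = 13.2 kcal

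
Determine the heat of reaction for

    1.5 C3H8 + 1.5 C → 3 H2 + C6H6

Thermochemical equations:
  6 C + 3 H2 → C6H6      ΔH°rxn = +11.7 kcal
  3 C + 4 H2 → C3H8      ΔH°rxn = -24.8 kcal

ΔH°rxn = 48.9 kcal

equation 1 as written: +11.7 kcal
equation 2 reversed and × 3/2: (-3/2)·(-24.8) = +37.2 kcal
Combining the equations, ΔH°rxn = (1)·(+11.7) + (-3/2)·(-24.8) = 48.9 kcal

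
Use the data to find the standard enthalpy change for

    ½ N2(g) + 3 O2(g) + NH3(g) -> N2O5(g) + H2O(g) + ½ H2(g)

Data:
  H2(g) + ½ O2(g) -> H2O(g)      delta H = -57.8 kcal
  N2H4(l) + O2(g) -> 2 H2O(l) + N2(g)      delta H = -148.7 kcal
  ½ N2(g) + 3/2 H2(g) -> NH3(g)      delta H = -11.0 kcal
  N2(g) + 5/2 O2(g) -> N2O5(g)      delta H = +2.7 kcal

equation 1 as written (H2O(g) already on the product side): -57.8 kcal
equation 2: not needed (N2H4(l) appears nowhere else).
equation 3 reversed (reverse to put NH3(g) on the reactant side): +11.0 kcal
equation 4 as written (N2O5(g) already on the product side): +2.7 kcal
Combining the equations, delta H = (1)·(-57.8) + (-1)·(-11.0) + (1)·(+2.7) = -44.1 kcal

delta H = -44.1 kcal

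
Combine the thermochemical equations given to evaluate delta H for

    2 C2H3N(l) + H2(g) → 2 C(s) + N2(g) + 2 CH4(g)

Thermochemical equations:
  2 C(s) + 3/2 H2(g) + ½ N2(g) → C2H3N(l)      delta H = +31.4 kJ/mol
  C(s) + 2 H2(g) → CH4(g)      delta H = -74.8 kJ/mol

equation 1 reversed and × 2: (-2)·(+31.4) = -62.8 kJ/mol
equation 2 × 2: (2)·(-74.8) = -149.6 kJ/mol
Summing the manipulated equations, delta H = (-62.8) + (-149.6) = -212.4 kJ/mol

delta H = -212.4 kJ/mol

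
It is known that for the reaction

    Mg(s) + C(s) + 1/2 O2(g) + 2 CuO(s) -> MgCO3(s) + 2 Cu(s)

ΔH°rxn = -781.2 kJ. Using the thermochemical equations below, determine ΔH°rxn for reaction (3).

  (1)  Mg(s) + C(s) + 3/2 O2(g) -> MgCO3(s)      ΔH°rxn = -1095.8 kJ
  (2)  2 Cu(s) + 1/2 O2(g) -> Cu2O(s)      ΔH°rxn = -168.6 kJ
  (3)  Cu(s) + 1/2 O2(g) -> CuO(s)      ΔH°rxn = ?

ΔH°rxn = -157.3 kJ

(1) as written (MgCO3(s) already on the product side): -1095.8 kJ
(2): not needed (Cu2O(s) appears nowhere else).
(3) reversed and × 2 (CuO(s) must end up as a reactant; scale by 2 for the 2 CuO(s)): contributes −2·x
-781.2 = (-1095.8) − 2·x
x = (-781.2 − (-1095.8)) / (-2) = -157.3 kJ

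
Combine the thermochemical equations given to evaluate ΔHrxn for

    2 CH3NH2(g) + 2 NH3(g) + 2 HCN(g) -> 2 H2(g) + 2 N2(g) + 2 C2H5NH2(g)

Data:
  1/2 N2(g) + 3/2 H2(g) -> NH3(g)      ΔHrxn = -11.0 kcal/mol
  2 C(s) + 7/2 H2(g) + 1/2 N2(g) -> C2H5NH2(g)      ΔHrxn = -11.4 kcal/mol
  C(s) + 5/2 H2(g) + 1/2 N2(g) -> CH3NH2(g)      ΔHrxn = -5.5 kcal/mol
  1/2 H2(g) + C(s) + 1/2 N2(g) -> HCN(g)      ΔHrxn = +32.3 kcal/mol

equation 1 reversed and × 2 (reverse to put NH3(g) on the reactant side; scale by 2 for the 2 NH3(g)): (-2)·(-11.0) = +22.0 kcal/mol
equation 2 × 2 (scale by 2 for the 2 C2H5NH2(g)): (2)·(-11.4) = -22.8 kcal/mol
equation 3 reversed and × 2 (CH3NH2(g) must end up as a reactant; scale by 2 for the 2 CH3NH2(g)): (-2)·(-5.5) = +11.0 kcal/mol
equation 4 reversed and × 2 (HCN(g) must end up as a reactant; ×2 to match 2 HCN(g) in the target): (-2)·(+32.3) = -64.6 kcal/mol
ΔHrxn = (+22.0) + (-22.8) + (+11.0) + (-64.6) = -54.4 kcal/mol

ΔHrxn = -54.4 kcal/mol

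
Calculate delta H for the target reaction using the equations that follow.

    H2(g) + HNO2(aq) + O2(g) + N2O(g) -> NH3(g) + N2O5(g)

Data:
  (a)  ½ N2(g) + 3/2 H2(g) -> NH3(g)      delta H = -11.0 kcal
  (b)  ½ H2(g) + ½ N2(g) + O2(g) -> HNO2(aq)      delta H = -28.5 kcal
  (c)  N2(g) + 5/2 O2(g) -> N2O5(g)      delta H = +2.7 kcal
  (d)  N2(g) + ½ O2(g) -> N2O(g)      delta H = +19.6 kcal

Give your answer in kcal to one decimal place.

(a) as written (NH3(g) already on the product side): -11.0 kcal
(b) reversed (reverse to put HNO2(aq) on the reactant side): +28.5 kcal
(c) as written (N2O5(g) already on the product side): +2.7 kcal
(d) reversed (N2O(g) must end up as a reactant): -19.6 kcal
delta H = (1)·(-11.0) + (-1)·(-28.5) + (1)·(+2.7) + (-1)·(+19.6) = 0.6 kcal

delta H = 0.6 kcal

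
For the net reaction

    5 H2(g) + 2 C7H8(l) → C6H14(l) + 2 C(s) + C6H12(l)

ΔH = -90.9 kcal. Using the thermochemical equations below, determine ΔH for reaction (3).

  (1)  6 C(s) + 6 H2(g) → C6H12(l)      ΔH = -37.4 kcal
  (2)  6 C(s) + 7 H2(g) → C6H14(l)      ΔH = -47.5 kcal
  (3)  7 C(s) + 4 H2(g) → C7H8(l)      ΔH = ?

ΔH = 3.0 kcal

(1) as written: -37.4 kcal
(2) as written: -47.5 kcal
(3) reversed and × 2: contributes −2·x
-90.9 = (-37.4) + (-47.5) − 2·x
x = (-90.9 − (-84.9)) / (-2) = 3.0 kcal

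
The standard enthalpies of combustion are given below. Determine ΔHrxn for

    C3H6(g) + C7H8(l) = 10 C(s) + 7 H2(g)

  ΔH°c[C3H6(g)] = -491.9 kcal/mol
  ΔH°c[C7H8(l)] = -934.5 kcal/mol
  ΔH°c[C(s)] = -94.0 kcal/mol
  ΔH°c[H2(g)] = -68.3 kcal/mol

Using ΔH = Σ nΔHc°(reactants) − Σ nΔHc°(products):
= [1·(-491.9) + 1·(-934.5)] − [10·(-94.0) + 7·(-68.3)]
= -8.3 kcal/mol

ΔHrxn = -8.3 kcal/mol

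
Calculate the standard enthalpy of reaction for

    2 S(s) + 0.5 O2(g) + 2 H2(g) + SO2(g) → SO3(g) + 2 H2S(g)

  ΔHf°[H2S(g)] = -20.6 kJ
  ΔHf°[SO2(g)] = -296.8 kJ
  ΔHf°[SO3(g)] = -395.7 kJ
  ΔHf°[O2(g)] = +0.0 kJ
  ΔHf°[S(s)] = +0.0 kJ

Products: 1·(-395.7) + 2·(-20.6) = -436.9
Reactants: 2·(+0.0) + 1/2·(+0.0) + 2·(+0.0) + 1·(-296.8) = -296.8
ΔHrxn = (-436.9) − (-296.8) = -140.1 kJ

ΔHrxn = -140.1 kJ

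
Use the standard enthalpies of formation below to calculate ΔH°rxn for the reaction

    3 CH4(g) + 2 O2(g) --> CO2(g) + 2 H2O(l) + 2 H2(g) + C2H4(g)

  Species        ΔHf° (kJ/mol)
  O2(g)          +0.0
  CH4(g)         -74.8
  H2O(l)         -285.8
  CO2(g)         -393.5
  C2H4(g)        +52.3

ΔH°rxn = -688.4 kJ/mol

ΔH°rxn = Σ nΔHf°(products) − Σ nΔHf°(reactants).
Products: 1·(-393.5) + 2·(-285.8) + 2·(+0.0) + 1·(+52.3) = -912.8
Reactants: 3·(-74.8) + 2·(+0.0) = -224.4
ΔH°rxn = (-912.8) − (-224.4) = -688.4 kJ/mol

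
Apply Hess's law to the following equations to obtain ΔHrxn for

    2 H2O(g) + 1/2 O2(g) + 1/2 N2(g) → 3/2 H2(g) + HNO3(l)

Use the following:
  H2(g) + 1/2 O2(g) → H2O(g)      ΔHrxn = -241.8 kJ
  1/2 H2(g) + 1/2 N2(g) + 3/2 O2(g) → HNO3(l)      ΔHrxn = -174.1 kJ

ΔHrxn = 309.5 kJ

equation 1 reversed and × 2 (H2O(g) must end up as a reactant; scale by 2 for the 2 H2O(g)): (-2)·(-241.8) = +483.6 kJ
equation 2 as written (HNO3(l) already on the product side): -174.1 kJ
Summing the manipulated equations, ΔHrxn = (+483.6) + (-174.1) = 309.5 kJ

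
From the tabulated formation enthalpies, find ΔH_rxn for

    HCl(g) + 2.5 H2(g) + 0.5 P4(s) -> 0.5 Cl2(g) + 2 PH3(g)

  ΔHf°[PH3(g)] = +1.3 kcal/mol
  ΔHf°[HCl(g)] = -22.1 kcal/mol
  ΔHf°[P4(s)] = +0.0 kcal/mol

Products: 1/2·(+0.0) + 2·(+1.3) = +2.6
Reactants: 1·(-22.1) + 5/2·(+0.0) + 1/2·(+0.0) = -22.1
ΔH_rxn = (+2.6) − (-22.1) = 24.7 kcal/mol

ΔH_rxn = 24.7 kcal/mol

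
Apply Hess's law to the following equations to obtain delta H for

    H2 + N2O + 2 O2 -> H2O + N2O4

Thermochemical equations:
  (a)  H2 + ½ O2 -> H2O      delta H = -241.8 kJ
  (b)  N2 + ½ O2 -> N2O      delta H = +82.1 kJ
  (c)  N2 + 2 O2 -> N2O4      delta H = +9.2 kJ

(a) as written: -241.8 kJ
(b) reversed: -82.1 kJ
(c) as written: +9.2 kJ
Summing the manipulated equations, delta H = (1)·(-241.8) + (-1)·(+82.1) + (1)·(+9.2) = -314.7 kJ

delta H = -314.7 kJ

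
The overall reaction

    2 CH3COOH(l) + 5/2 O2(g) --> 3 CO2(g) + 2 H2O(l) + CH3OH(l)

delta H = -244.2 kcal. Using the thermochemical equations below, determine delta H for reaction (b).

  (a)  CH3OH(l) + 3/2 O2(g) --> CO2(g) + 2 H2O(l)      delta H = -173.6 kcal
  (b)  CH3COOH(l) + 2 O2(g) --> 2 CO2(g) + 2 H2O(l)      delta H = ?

(a) reversed: +173.6 kcal
(b) × 2: contributes 2·x
-244.2 = (+173.6) + 2·x
x = (-244.2 − (+173.6)) / (2) = -208.9 kcal

delta H = -208.9 kcal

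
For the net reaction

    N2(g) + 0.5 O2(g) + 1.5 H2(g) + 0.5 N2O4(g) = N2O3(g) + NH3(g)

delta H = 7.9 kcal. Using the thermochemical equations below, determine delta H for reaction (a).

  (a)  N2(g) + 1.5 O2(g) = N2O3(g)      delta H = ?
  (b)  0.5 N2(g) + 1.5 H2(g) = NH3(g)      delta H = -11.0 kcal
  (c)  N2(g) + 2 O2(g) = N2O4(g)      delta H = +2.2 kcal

delta H = 20.0 kcal

(a) as written (N2O3(g) already on the product side): contributes x
(b) as written (NH3(g) already on the product side): -11.0 kcal
(c) reversed and × 1/2 (reverse to put N2O4(g) on the reactant side; scale by 1/2 for the 1/2 N2O4(g)): (-1/2)·(+2.2) = -1.1 kcal
+7.9 = (-11.0) + (-1.1) + x
x = (+7.9 − (-12.1)) / (1) = 20.0 kcal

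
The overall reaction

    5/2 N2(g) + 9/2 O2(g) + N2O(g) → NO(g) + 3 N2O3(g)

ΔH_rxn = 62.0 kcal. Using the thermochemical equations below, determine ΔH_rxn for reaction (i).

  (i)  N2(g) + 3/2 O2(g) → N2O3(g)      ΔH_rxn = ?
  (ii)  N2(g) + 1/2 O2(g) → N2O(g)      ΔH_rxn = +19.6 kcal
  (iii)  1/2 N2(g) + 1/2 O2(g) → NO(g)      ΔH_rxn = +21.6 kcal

(i) × 3: contributes 3·x
(ii) reversed: -19.6 kcal
(iii) as written: +21.6 kcal
+62.0 = (-19.6) + (+21.6) + 3·x
x = (+62.0 − (+2.0)) / (3) = 20.0 kcal

ΔH_rxn = 20.0 kcal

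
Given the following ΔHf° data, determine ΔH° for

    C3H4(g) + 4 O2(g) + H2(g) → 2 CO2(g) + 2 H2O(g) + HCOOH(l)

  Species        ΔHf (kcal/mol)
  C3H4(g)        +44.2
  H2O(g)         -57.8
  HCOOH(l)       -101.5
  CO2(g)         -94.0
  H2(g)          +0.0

ΔH° = -449.3 kcal/mol

ΔH°rxn = Σ nΔHf°(products) − Σ nΔHf°(reactants).
Products: 2·(-94.0) + 2·(-57.8) + 1·(-101.5) = -405.1
Reactants: 1·(+44.2) + 4·(+0.0) + 1·(+0.0) = +44.2
ΔH° = (-405.1) − (+44.2) = -449.3 kcal/mol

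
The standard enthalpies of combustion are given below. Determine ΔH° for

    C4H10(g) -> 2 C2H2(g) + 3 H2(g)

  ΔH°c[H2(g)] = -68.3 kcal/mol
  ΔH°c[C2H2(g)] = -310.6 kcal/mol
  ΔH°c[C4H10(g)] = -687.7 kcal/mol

ΔH° = 138.4 kcal/mol

With combustion enthalpies, reactants minus products:
= [1·(-687.7)] − [2·(-310.6) + 3·(-68.3)]
= 138.4 kcal/mol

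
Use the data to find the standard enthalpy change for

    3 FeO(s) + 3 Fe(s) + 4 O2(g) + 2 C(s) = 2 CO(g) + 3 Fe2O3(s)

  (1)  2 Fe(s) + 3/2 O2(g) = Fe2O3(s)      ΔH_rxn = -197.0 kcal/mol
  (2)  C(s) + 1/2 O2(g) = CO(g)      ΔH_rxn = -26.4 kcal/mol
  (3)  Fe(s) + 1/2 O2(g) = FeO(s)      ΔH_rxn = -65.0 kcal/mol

(1) × 3: (3)·(-197.0) = -591.0 kcal/mol
(2) × 2: (2)·(-26.4) = -52.8 kcal/mol
(3) reversed and × 3: (-3)·(-65.0) = +195.0 kcal/mol
By Hess's law, ΔH_rxn = (3)·(-197.0) + (2)·(-26.4) + (-3)·(-65.0) = -448.8 kcal/mol

ΔH_rxn = -448.8 kcal/mol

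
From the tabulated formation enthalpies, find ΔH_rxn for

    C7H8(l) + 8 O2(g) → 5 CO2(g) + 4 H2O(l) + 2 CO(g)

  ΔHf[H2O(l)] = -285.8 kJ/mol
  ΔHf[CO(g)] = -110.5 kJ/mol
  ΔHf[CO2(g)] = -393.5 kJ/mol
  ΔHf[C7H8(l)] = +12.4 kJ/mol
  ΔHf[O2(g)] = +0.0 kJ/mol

ΔH_rxn = -3344.1 kJ/mol

Products: 5·(-393.5) + 4·(-285.8) + 2·(-110.5) = -3331.7
Reactants: 1·(+12.4) + 8·(+0.0) = +12.4
ΔH_rxn = (-3331.7) − (+12.4) = -3344.1 kJ/mol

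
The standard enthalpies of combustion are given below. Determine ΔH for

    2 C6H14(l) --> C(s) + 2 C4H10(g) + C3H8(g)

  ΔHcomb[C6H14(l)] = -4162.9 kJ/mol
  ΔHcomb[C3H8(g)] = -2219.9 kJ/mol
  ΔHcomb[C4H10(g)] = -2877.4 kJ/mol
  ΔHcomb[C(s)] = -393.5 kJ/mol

Using ΔH = Σ nΔHc°(reactants) − Σ nΔHc°(products):
= [2·(-4162.9)] − [1·(-393.5) + 2·(-2877.4) + 1·(-2219.9)]
= 42.4 kJ/mol

ΔH = 42.4 kJ/mol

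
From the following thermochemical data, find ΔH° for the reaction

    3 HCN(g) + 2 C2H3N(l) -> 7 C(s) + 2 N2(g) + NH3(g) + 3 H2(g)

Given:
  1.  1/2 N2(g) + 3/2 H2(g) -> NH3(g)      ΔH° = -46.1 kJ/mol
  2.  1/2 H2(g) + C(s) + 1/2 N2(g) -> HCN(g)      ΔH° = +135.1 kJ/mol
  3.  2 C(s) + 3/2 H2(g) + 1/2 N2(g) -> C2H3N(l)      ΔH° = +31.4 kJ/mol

eq. 1 as written (NH3(g) already on the product side): -46.1 kJ/mol
eq. 2 reversed and × 3 (HCN(g) must end up as a reactant; scale by 3 for the 3 HCN(g)): (-3)·(+135.1) = -405.3 kJ/mol
eq. 3 reversed and × 2 (C2H3N(l) must end up as a reactant; scale by 2 for the 2 C2H3N(l)): (-2)·(+31.4) = -62.8 kJ/mol
Combining the equations, ΔH° = (-46.1) + (-405.3) + (-62.8) = -514.2 kJ/mol

ΔH° = -514.2 kJ/mol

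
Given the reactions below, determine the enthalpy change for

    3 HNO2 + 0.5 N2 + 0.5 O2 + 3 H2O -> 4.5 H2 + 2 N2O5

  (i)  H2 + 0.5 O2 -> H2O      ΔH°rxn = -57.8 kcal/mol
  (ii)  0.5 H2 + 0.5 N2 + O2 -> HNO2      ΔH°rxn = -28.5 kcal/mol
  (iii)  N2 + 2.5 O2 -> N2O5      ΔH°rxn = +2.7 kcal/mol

ΔH°rxn = 264.3 kcal/mol

(i) reversed and × 3 (H2O must end up as a reactant; ×3 to match 3 H2O in the target): (-3)·(-57.8) = +173.4 kcal/mol
(ii) reversed and × 3 (HNO2 must end up as a reactant; ×3 to match 3 HNO2 in the target): (-3)·(-28.5) = +85.5 kcal/mol
(iii) × 2 (×2 to match 2 N2O5 in the target): (2)·(+2.7) = +5.4 kcal/mol
Since enthalpy is a state function, ΔH°rxn = (+173.4) + (+85.5) + (+5.4) = 264.3 kcal/mol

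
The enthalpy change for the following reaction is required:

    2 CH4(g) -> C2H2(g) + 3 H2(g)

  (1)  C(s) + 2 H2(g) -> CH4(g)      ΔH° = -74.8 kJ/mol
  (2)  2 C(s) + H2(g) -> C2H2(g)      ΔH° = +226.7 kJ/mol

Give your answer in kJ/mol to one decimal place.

(1) reversed and × 2: (-2)·(-74.8) = +149.6 kJ/mol
(2) as written: +226.7 kJ/mol
ΔH° = (+149.6) + (+226.7) = 376.3 kJ/mol

ΔH° = 376.3 kJ/mol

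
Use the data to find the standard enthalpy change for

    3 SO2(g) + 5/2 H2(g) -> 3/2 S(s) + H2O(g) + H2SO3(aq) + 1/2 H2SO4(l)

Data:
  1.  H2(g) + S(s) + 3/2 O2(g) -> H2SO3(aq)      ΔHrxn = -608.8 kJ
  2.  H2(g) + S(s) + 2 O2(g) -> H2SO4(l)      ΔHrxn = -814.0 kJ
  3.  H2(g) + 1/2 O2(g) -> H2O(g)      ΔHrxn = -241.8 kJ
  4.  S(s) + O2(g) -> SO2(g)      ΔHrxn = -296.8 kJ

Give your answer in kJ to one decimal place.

ΔHrxn = -367.2 kJ

eq. 1 as written: -608.8 kJ
eq. 2 × 1/2: (1/2)·(-814.0) = -407.0 kJ
eq. 3 as written: -241.8 kJ
eq. 4 reversed and × 3: (-3)·(-296.8) = +890.4 kJ
By Hess's law, ΔHrxn = (-608.8) + (-407.0) + (-241.8) + (+890.4) = -367.2 kJ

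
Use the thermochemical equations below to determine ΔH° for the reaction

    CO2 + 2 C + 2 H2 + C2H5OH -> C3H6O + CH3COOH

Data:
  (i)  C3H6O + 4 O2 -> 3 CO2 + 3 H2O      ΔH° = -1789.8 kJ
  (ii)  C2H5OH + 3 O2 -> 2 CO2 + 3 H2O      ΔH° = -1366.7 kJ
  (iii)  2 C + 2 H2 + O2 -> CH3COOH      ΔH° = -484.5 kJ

ΔH° = -61.4 kJ

(i) reversed (C3H6O must end up as a product): +1789.8 kJ
(ii) as written (C2H5OH already on the reactant side): -1366.7 kJ
(iii) as written (CH3COOH already on the product side): -484.5 kJ
Summing the manipulated equations, ΔH° = (-1)·(-1789.8) + (1)·(-1366.7) + (1)·(-484.5) = -61.4 kJ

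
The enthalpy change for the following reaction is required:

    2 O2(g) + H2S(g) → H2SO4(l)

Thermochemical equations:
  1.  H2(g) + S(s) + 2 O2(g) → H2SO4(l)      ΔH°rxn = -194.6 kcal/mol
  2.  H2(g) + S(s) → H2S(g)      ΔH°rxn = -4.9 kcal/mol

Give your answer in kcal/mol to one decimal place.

ΔH°rxn = -189.7 kcal/mol

eq. 1 as written (H2SO4(l) already on the product side): -194.6 kcal/mol
eq. 2 reversed (H2S(g) must end up as a reactant): +4.9 kcal/mol
Summing the manipulated equations, ΔH°rxn = (1)·(-194.6) + (-1)·(-4.9) = -189.7 kcal/mol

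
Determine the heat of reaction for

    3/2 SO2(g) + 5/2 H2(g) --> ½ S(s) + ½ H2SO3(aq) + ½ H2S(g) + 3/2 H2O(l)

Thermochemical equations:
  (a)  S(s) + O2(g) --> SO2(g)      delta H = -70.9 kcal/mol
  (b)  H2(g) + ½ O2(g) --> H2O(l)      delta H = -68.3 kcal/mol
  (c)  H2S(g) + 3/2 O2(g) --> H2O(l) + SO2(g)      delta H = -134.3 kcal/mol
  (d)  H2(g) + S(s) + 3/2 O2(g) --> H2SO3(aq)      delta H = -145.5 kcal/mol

(a) reversed: +70.9 kcal/mol
(b) × 2: (2)·(-68.3) = -136.6 kcal/mol
(c) reversed and × 1/2 (reverse to put H2S(g) on the product side; scale by 1/2 for the 1/2 H2S(g)): (-1/2)·(-134.3) = +67.15 kcal/mol
(d) × 1/2 (×1/2 to match 1/2 H2SO3(aq) in the target): (1/2)·(-145.5) = -72.75 kcal/mol
delta H = (-1)·(-70.9) + (2)·(-68.3) + (-1/2)·(-134.3) + (1/2)·(-145.5) = -71.3 kcal/mol

delta H = -71.3 kcal/mol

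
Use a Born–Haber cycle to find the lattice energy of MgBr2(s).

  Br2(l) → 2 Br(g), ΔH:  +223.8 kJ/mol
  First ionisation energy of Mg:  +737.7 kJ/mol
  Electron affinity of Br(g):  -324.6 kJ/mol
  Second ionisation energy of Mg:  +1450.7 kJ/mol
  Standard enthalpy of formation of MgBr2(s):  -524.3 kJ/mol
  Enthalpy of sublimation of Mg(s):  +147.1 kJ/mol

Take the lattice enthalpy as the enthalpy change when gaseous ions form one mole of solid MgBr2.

U = -2434.4 kJ/mol

ΔHf° = 1·ΔHsub + 1·(ΣIE) + 1·D(Br2) + 2·EA + U
-524.3 = 1·(+147.1) + 1·(+2188.4) + 1·(+223.8) + 2·(-324.6) + U
U = -524.3 − (+1910.1) = -2434.4 kJ/mol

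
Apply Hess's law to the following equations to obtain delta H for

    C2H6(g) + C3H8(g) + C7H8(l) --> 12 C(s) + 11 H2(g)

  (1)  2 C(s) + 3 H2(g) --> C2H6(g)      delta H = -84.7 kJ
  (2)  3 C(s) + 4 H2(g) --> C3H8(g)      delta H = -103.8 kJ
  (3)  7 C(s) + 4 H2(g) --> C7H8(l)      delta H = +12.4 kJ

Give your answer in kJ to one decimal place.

(1) reversed: +84.7 kJ
(2) reversed: +103.8 kJ
(3) reversed: -12.4 kJ
delta H = (-1)·(-84.7) + (-1)·(-103.8) + (-1)·(+12.4) = 176.1 kJ

delta H = 176.1 kJ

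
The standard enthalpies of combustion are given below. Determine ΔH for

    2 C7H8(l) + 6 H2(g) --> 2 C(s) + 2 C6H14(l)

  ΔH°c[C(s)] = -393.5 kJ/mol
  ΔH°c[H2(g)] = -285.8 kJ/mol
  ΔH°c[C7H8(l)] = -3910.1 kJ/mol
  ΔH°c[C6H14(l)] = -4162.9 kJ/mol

Using ΔH = Σ nΔHc°(reactants) − Σ nΔHc°(products):
= [2·(-3910.1) + 6·(-285.8)] − [2·(-393.5) + 2·(-4162.9)]
= -422.2 kJ/mol

ΔH = -422.2 kJ/mol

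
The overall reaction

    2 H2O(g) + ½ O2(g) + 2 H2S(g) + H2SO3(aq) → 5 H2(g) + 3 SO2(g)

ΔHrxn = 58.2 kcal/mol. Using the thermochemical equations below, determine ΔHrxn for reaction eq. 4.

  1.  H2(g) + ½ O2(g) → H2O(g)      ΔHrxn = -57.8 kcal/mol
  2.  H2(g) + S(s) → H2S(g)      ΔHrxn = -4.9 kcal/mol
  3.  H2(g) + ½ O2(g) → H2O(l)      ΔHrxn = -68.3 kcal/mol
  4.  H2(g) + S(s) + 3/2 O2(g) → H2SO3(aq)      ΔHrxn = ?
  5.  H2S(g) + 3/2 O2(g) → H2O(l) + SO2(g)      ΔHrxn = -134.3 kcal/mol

ΔHrxn = -145.5 kcal/mol

eq. 1 reversed and × 2: (-2)·(-57.8) = +115.6 kcal/mol
eq. 2 as written: -4.9 kcal/mol
eq. 3 reversed and × 3: (-3)·(-68.3) = +204.9 kcal/mol
eq. 4 reversed: contributes −x
eq. 5 × 3: (3)·(-134.3) = -402.9 kcal/mol
+58.2 = (+115.6) + (-4.9) + (+204.9) + (-402.9) − x
x = (+58.2 − (-87.3)) / (-1) = -145.5 kcal/mol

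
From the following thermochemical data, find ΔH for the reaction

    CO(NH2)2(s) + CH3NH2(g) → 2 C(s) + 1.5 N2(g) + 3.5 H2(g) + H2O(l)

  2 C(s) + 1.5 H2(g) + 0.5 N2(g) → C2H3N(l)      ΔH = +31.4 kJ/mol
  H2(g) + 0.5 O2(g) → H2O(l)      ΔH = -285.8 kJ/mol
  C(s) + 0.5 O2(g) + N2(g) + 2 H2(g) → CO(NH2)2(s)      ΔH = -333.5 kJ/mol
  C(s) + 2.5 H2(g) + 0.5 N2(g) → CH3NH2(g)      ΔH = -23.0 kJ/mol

equation 1: not needed.
equation 2 as written: -285.8 kJ/mol
equation 3 reversed: +333.5 kJ/mol
equation 4 reversed: +23.0 kJ/mol
ΔH = (1)·(-285.8) + (-1)·(-333.5) + (-1)·(-23.0) = 70.7 kJ/mol

ΔH = 70.7 kJ/mol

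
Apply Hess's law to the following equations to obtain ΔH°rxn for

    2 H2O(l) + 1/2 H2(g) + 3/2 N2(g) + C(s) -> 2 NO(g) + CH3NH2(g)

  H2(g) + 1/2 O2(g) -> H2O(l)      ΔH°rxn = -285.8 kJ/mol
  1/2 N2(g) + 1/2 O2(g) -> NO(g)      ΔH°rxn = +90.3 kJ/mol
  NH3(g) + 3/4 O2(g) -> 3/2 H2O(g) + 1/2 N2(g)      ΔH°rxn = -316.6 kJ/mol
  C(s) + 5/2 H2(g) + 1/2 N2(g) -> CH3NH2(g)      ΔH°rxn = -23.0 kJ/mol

equation 1 reversed and × 2: (-2)·(-285.8) = +571.6 kJ/mol
equation 2 × 2: (2)·(+90.3) = +180.6 kJ/mol
equation 3: not needed.
equation 4 as written: -23.0 kJ/mol
By Hess's law, ΔH°rxn = (+571.6) + (+180.6) + (-23.0) = 729.2 kJ/mol

ΔH°rxn = 729.2 kJ/mol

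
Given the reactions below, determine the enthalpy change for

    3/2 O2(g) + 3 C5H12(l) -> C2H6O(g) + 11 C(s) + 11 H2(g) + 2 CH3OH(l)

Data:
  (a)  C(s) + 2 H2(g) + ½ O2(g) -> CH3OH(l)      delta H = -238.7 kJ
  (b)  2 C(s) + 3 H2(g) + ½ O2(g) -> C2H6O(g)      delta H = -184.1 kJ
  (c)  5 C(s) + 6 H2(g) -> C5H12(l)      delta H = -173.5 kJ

(a) × 2 (scale by 2 for the 2 CH3OH(l)): (2)·(-238.7) = -477.4 kJ
(b) as written (C2H6O(g) already on the product side): -184.1 kJ
(c) reversed and × 3 (reverse to put C5H12(l) on the reactant side; scale by 3 for the 3 C5H12(l)): (-3)·(-173.5) = +520.5 kJ
delta H = (-477.4) + (-184.1) + (+520.5) = -141.0 kJ

delta H = -141.0 kJ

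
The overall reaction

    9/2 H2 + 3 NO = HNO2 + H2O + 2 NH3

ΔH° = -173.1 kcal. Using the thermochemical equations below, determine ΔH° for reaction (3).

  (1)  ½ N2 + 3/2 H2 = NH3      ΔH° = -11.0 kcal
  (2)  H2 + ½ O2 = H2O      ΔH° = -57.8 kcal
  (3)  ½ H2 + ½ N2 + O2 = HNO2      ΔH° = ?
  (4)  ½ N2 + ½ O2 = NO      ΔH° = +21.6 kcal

(1) × 2: (2)·(-11.0) = -22.0 kcal
(2) as written: -57.8 kcal
(3) as written: contributes x
(4) reversed and × 3: (-3)·(+21.6) = -64.8 kcal
-173.1 = (-22.0) + (-57.8) + (-64.8) + x
x = (-173.1 − (-144.6)) / (1) = -28.5 kcal

ΔH° = -28.5 kcal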